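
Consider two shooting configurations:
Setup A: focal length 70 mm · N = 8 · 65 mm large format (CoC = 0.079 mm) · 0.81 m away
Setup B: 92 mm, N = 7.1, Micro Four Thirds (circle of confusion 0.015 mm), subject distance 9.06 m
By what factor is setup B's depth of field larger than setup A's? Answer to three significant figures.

13.3

Setup A: H = 70²/(8×0.079) + 70 ≈ 7823.2 mm; DoF = Df − Dn = 895.47 − 739.43 ≈ 156.04 mm.
Setup B: H = 92²/(7.1×0.015) + 92 ≈ 79566.2 mm; DoF = Df − Dn = 10212.4 − 8141.3 ≈ 2071.1 mm.
Ratio = 2071.1 / 156.04 ≈ 13.3.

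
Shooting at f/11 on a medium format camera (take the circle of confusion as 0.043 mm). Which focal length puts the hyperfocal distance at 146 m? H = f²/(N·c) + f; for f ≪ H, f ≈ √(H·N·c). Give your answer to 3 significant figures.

From H = f²/(N·c) + f, with f ≪ H: f ≈ √(H·N·c) = √(146000 × 11 × 0.043) = √69058 ≈ 262.8 mm.
The +f correction barely moves this — solving exactly, f² + N·c·f − N·c·H = 0 ⇒ f = (−N·c + √((N·c)² + 4·N·c·H))/2 = (−0.473 + √276232)/2 ≈ 262.55 mm, so f ≈ 263 mm.

263 mm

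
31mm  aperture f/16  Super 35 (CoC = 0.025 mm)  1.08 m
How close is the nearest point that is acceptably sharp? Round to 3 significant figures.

Hyperfocal distance H = f²/(N·c) + f = 31²/(16 × 0.025) + 31 = 961/0.4 + 31 ≈ 2433.5 mm ≈ 2.433 m.
Near limit Dn = s·(H − f)/(H + s − 2f) = 1080 × (2433.5 − 31) / (2433.5 + 1080 − 2 × 31) = 1080 × 2402.5 / 3451.5 ≈ 751.76 mm ≈ 0.752 m.

0.752 m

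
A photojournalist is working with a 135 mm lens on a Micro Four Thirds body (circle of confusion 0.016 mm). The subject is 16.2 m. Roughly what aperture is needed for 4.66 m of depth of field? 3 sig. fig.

f/10

Write h = H − f = f²/(N·c). The thin-lens limits are Dn = s·h/(h + (s−f)) and Df = s·h/(h − (s−f)), so DoF = Df − Dn = 2·s·(s−f)·h / (h² − (s−f)²).
That is a quadratic in h: DoF·h² − 2·s·(s−f)·h − DoF·(s−f)² = 0 ⇒ h = (s−f)·(s + √(s² + DoF²)) / DoF = 16065 × (16200 + √(16200² + 4660²)) / 4660 = 16065 × (16200 + 16856.9) / 4660 ≈ 113961 mm.
Then N = f²/(c·h) = 135² / (0.016 × 113961) = 18225 / 1823.4 ≈ 10.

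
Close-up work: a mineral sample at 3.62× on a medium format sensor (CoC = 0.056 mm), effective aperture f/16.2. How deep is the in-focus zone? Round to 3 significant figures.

At magnification m, DoF ≈ 2·N_eff·c/m² = 2 × 16.2 × 0.056 / 3.62² = 1.814 / 13.1 ≈ 0.138 mm.

0.138 mm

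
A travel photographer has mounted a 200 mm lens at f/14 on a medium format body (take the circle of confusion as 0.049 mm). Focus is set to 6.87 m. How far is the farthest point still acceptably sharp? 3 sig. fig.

7.76 m

Hyperfocal distance H = f²/(N·c) + f = 200²/(14 × 0.049) + 200 = 40000/0.686 + 200 ≈ 58509.0 mm ≈ 58.51 m.
Far limit Df = s·(H − f)/(H − s) = 6870 × (58509.0 − 200) / (58509.0 − 6870) = 6870 × 58309.0 / 51639.0 ≈ 7757.4 mm ≈ 7.76 m.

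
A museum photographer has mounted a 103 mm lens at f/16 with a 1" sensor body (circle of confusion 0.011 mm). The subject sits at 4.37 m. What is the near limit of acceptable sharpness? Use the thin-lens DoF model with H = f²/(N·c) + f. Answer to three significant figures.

Hyperfocal distance H = f²/(N·c) + f = 103²/(16 × 0.011) + 103 = 10609/0.176 + 103 ≈ 60381.4 mm ≈ 60.38 m.
Near limit Dn = s·(H − f)/(H + s − 2f) = 4370 × (60381.4 − 103) / (60381.4 + 4370 − 2 × 103) = 4370 × 60278.4 / 64545.4 ≈ 4081.1 mm ≈ 4.08 m.

4.08 m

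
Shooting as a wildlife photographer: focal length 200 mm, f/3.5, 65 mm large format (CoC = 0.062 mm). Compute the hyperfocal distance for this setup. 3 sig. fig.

185 m

Hyperfocal distance H = f²/(N·c) + f = 200²/(3.5 × 0.062) + 200 = 40000/0.217 + 200 ≈ 184531.8 mm ≈ 185 m.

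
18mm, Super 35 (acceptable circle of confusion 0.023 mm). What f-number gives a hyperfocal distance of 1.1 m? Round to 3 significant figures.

f/13

Rearrange H = f²/(N·c) + f for N: N = f² / ((H − f)·c).
N = 18² / ((1100 − 18) × 0.023) = 324 / 24.89 ≈ 13.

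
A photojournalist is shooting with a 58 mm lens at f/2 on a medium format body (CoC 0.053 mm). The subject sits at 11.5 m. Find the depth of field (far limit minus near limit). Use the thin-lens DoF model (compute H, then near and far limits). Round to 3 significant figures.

Hyperfocal distance H = f²/(N·c) + f = 58²/(2 × 0.053) + 58 = 3364/0.106 + 58 ≈ 31793.8 mm ≈ 31.79 m.
Near limit Dn = s·(H − f)/(H + s − 2f) = 11500 × (31793.8 − 58) / (31793.8 + 11500 − 2 × 58) = 11500 × 31735.8 / 43177.8 ≈ 8452.5 mm.
Far limit Df = s·(H − f)/(H − s) = 11500 × (31793.8 − 58) / (31793.8 − 11500) = 11500 × 31735.8 / 20293.8 ≈ 17983.9 mm.
Depth of field = Df − Dn = 17983.9 − 8452.5 ≈ 9531.4 mm ≈ 9.53 m.

9.53 m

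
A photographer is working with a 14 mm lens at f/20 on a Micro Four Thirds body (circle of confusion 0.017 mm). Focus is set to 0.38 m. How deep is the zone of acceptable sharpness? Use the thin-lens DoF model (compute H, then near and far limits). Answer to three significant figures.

Hyperfocal distance H = f²/(N·c) + f = 14²/(20 × 0.017) + 14 = 196/0.34 + 14 ≈ 590.5 mm ≈ 0.590 m.
Near limit Dn = s·(H − f)/(H + s − 2f) = 380 × (590.5 − 14) / (590.5 + 380 − 2 × 14) = 380 × 576.5 / 942.5 ≈ 232.43 mm.
Far limit Df = s·(H − f)/(H − s) = 380 × (590.5 − 14) / (590.5 − 380) = 380 × 576.5 / 210.5 ≈ 1040.80 mm.
Depth of field = Df − Dn = 1040.80 − 232.43 ≈ 808.37 mm ≈ 0.808 m.

0.808 m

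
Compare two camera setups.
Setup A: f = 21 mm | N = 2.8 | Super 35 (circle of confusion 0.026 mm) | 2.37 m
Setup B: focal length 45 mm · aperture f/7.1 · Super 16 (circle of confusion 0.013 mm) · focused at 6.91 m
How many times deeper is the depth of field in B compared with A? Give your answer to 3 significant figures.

Setup A: H = 21²/(2.8×0.026) + 21 ≈ 6078.7 mm; DoF = Df − Dn = 3871.1 − 1707.8 ≈ 2163.3 mm.
Setup B: H = 45²/(7.1×0.013) + 45 ≈ 21984.3 mm; DoF = Df − Dn = 10056.9 − 5263.1 ≈ 4793.8 mm.
Ratio = 4793.8 / 2163.3 ≈ 2.22.

2.22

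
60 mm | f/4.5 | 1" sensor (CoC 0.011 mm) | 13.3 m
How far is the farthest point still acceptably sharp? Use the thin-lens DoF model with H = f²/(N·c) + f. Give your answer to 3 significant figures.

Hyperfocal distance H = f²/(N·c) + f = 60²/(4.5 × 0.011) + 60 = 3600/0.0495 + 60 ≈ 72787.3 mm ≈ 72.79 m.
Far limit Df = s·(H − f)/(H − s) = 13300 × (72787.3 − 60) / (72787.3 − 13300) = 13300 × 72727.3 / 59487.3 ≈ 16260 mm ≈ 16.3 m.

16.3 m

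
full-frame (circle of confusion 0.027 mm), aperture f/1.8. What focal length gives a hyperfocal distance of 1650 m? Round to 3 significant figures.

283 mm

From H = f²/(N·c) + f, with f ≪ H: f ≈ √(H·N·c) = √(1650000 × 1.8 × 0.027) = √80190 ≈ 283.2 mm.
The +f correction barely moves this — solving exactly, f² + N·c·f − N·c·H = 0 ⇒ f = (−N·c + √((N·c)² + 4·N·c·H))/2 = (−0.0486 + √320760)/2 ≈ 283.15 mm, so f ≈ 283 mm.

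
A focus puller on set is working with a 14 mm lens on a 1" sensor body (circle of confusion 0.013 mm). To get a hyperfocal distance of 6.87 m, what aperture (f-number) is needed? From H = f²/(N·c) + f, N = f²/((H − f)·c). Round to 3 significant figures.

f/2.20

Rearrange H = f²/(N·c) + f for N: N = f² / ((H − f)·c).
N = 14² / ((6870 − 14) × 0.013) = 196 / 89.13 ≈ 2.20.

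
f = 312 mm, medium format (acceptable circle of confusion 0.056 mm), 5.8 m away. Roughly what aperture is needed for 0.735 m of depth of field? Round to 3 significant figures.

Write h = H − f = f²/(N·c). The thin-lens limits are Dn = s·h/(h + (s−f)) and Df = s·h/(h − (s−f)), so DoF = Df − Dn = 2·s·(s−f)·h / (h² − (s−f)²).
That is a quadratic in h: DoF·h² − 2·s·(s−f)·h − DoF·(s−f)² = 0 ⇒ h = (s−f)·(s + √(s² + DoF²)) / DoF = 5488 × (5800 + √(5800² + 735²)) / 735 = 5488 × (5800 + 5846.39) / 735 ≈ 86960 mm.
Then N = f²/(c·h) = 312² / (0.056 × 86960) = 97344 / 4869.7 ≈ 20.

f/20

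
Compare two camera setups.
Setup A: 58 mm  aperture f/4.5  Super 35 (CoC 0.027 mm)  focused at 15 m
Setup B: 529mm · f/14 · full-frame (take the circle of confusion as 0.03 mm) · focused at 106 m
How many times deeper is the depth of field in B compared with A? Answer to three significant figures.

Setup A: H = 58²/(4.5×0.027) + 58 ≈ 27745.2 mm; DoF = Df − Dn = 32585 − 9742 ≈ 22843 mm.
Setup B: H = 529²/(14×0.03) + 529 ≈ 666817.1 mm; DoF = Df − Dn = 125935 − 91514 ≈ 34421 mm.
Ratio = 34421 / 22843 ≈ 1.51.

1.51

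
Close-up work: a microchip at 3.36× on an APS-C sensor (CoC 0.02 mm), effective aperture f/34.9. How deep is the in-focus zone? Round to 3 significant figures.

At magnification m, DoF ≈ 2·N_eff·c/m² = 2 × 34.9 × 0.02 / 3.36² = 1.396 / 11.29 ≈ 0.124 mm.

0.124 mm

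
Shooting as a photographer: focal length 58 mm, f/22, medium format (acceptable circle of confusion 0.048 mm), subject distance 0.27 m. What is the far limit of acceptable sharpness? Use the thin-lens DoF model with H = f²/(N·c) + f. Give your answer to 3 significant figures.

289 mm

Hyperfocal distance H = f²/(N·c) + f = 58²/(22 × 0.048) + 58 = 3364/1.056 + 58 ≈ 3243.6 mm ≈ 3.244 m.
Far limit Df = s·(H − f)/(H − s) = 270 × (3243.6 − 58) / (3243.6 − 270) = 270 × 3185.6 / 2973.6 ≈ 289.25 mm.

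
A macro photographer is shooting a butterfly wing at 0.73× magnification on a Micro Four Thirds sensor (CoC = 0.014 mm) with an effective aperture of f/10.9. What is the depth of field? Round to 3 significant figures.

At magnification m, DoF ≈ 2·N_eff·c/m² = 2 × 10.9 × 0.014 / 0.73² = 0.3052 / 0.5329 ≈ 0.573 mm.

0.573 mm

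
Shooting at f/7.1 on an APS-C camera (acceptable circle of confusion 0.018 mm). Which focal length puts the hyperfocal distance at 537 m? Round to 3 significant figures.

From H = f²/(N·c) + f, with f ≪ H: f ≈ √(H·N·c) = √(537000 × 7.1 × 0.018) = √68629 ≈ 262.0 mm.
The +f correction barely moves this — solving exactly, f² + N·c·f − N·c·H = 0 ⇒ f = (−N·c + √((N·c)² + 4·N·c·H))/2 = (−0.1278 + √274514)/2 ≈ 261.91 mm, so f ≈ 262 mm.

262 mm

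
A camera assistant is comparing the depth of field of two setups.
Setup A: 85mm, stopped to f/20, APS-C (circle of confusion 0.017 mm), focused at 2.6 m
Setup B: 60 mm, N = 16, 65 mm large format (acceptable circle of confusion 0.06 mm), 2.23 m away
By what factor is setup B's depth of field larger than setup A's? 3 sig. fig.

6.22

Setup A: H = 85²/(20×0.017) + 85 ≈ 21335.0 mm; DoF = Df − Dn = 2949.03 − 2324.85 ≈ 624.18 mm.
Setup B: H = 60²/(16×0.06) + 60 ≈ 3810.0 mm; DoF = Df − Dn = 5292.7 − 1412.6 ≈ 3880.1 mm.
Ratio = 3880.1 / 624.18 ≈ 6.22.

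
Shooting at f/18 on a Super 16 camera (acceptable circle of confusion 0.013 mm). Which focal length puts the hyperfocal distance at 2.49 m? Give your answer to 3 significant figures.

24.0 mm

From H = f²/(N·c) + f, with f ≪ H: f ≈ √(H·N·c) = √(2490 × 18 × 0.013) = √582.66 ≈ 24.14 mm.
Exact: f² + N·c·f − N·c·H = 0 ⇒ f = (−N·c + √((N·c)² + 4·N·c·H))/2 = (−0.234 + √2330.7)/2 ≈ 24.022 mm ≈ 24.0 mm.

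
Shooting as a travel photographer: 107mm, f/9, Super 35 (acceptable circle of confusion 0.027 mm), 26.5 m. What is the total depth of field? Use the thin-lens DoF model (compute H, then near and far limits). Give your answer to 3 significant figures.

Hyperfocal distance H = f²/(N·c) + f = 107²/(9 × 0.027) + 107 = 11449/0.243 + 107 ≈ 47222.2 mm ≈ 47.22 m.
Near limit Dn = s·(H − f)/(H + s − 2f) = 26500 × (47222.2 − 107) / (47222.2 + 26500 − 2 × 107) = 26500 × 47115.2 / 73508.2 ≈ 16985 mm.
Far limit Df = s·(H − f)/(H − s) = 26500 × (47222.2 − 107) / (47222.2 − 26500) = 26500 × 47115.2 / 20722.2 ≈ 60252 mm.
Depth of field = Df − Dn = 60252 − 16985 ≈ 43267 mm ≈ 43.3 m.

43.3 m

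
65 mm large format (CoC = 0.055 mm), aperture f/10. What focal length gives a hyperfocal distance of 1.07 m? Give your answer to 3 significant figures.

From H = f²/(N·c) + f, with f ≪ H: f ≈ √(H·N·c) = √(1070 × 10 × 0.055) = √588.50 ≈ 24.26 mm.
Exact: f² + N·c·f − N·c·H = 0 ⇒ f = (−N·c + √((N·c)² + 4·N·c·H))/2 = (−0.55 + √2354.3)/2 ≈ 23.986 mm ≈ 24.0 mm.

24.0 mm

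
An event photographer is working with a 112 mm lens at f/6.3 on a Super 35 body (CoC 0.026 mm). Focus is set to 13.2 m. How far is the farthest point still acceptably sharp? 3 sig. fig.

Hyperfocal distance H = f²/(N·c) + f = 112²/(6.3 × 0.026) + 112 = 12544/0.1638 + 112 ≈ 76693.2 mm ≈ 76.69 m.
Far limit Df = s·(H − f)/(H − s) = 13200 × (76693.2 − 112) / (76693.2 − 13200) = 13200 × 76581.2 / 63493.2 ≈ 15921 mm ≈ 15.9 m.

15.9 m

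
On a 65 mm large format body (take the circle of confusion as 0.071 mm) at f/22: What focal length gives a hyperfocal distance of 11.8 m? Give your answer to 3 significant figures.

135 mm

From H = f²/(N·c) + f, with f ≪ H: f ≈ √(H·N·c) = √(11800 × 22 × 0.071) = √18432 ≈ 135.8 mm.
Exact: f² + N·c·f − N·c·H = 0 ⇒ f = (−N·c + √((N·c)² + 4·N·c·H))/2 = (−1.562 + √73729)/2 ≈ 134.98 mm ≈ 135 mm.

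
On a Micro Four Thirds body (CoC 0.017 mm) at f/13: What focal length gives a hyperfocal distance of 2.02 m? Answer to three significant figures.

From H = f²/(N·c) + f, with f ≪ H: f ≈ √(H·N·c) = √(2020 × 13 × 0.017) = √446.42 ≈ 21.13 mm.
Exact: f² + N·c·f − N·c·H = 0 ⇒ f = (−N·c + √((N·c)² + 4·N·c·H))/2 = (−0.221 + √1785.7)/2 ≈ 21.018 mm ≈ 21.0 mm.

21.0 mm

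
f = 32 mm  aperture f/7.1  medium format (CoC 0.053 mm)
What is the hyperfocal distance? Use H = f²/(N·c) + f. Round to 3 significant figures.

2.75 m

Hyperfocal distance H = f²/(N·c) + f = 32²/(7.1 × 0.053) + 32 = 1024/0.3763 + 32 ≈ 2753.2 mm ≈ 2.75 m.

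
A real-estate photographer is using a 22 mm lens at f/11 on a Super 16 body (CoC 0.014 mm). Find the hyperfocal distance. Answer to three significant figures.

Hyperfocal distance H = f²/(N·c) + f = 22²/(11 × 0.014) + 22 = 484/0.154 + 22 ≈ 3164.9 mm ≈ 3.16 m.

3.16 m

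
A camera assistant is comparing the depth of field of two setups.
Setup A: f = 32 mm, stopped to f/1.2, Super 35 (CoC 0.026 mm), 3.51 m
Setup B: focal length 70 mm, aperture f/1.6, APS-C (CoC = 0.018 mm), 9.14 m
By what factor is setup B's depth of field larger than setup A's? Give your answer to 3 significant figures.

1.30

Setup A: H = 32²/(1.2×0.026) + 32 ≈ 32852.5 mm; DoF = Df − Dn = 3926.04 − 3173.68 ≈ 752.36 mm.
Setup B: H = 70²/(1.6×0.018) + 70 ≈ 170208.9 mm; DoF = Df − Dn = 9654.69 − 8677.41 ≈ 977.28 mm.
Ratio = 977.28 / 752.36 ≈ 1.30.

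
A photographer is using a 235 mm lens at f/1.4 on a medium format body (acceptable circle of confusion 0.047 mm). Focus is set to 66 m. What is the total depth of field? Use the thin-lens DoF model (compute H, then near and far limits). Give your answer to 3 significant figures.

Hyperfocal distance H = f²/(N·c) + f = 235²/(1.4 × 0.047) + 235 = 55225/0.0658 + 235 ≈ 839520.7 mm ≈ 839.5 m.
Near limit Dn = s·(H − f)/(H + s − 2f) = 66000 × (839520.7 − 235) / (839520.7 + 66000 − 2 × 235) = 66000 × 839285.7 / 905050.7 ≈ 61204 mm.
Far limit Df = s·(H − f)/(H − s) = 66000 × (839520.7 − 235) / (839520.7 − 66000) = 66000 × 839285.7 / 773520.7 ≈ 71611 mm.
Depth of field = Df − Dn = 71611 − 61204 ≈ 10407 mm ≈ 10.4 m.

10.4 m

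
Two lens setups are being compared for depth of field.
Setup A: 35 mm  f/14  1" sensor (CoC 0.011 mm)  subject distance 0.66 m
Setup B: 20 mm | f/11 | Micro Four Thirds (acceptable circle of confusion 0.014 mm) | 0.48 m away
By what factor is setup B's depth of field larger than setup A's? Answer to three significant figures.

1.68

Setup A: H = 35²/(14×0.011) + 35 ≈ 7989.5 mm; DoF = Df − Dn = 716.28 − 611.92 ≈ 104.36 mm.
Setup B: H = 20²/(11×0.014) + 20 ≈ 2617.4 mm; DoF = Df − Dn = 583.30 − 407.78 ≈ 175.52 mm.
Ratio = 175.52 / 104.36 ≈ 1.68.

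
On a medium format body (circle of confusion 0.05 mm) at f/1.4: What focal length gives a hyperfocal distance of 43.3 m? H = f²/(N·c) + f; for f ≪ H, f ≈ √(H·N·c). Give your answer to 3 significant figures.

55.0 mm

From H = f²/(N·c) + f, with f ≪ H: f ≈ √(H·N·c) = √(43300 × 1.4 × 0.05) = √3031.0 ≈ 55.05 mm.
Exact: f² + N·c·f − N·c·H = 0 ⇒ f = (−N·c + √((N·c)² + 4·N·c·H))/2 = (−0.07 + √12124)/2 ≈ 55.020 mm ≈ 55.0 mm.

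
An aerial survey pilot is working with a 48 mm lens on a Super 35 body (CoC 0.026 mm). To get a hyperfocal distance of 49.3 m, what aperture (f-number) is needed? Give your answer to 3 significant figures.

Rearrange H = f²/(N·c) + f for N: N = f² / ((H − f)·c).
N = 48² / ((49300 − 48) × 0.026) = 2304 / 1281 ≈ 1.80.

f/1.80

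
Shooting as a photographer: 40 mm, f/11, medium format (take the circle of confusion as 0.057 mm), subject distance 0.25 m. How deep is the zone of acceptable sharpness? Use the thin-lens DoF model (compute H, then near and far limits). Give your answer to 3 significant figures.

Hyperfocal distance H = f²/(N·c) + f = 40²/(11 × 0.057) + 40 = 1600/0.627 + 40 ≈ 2591.8 mm ≈ 2.592 m.
Near limit Dn = s·(H − f)/(H + s − 2f) = 250 × (2591.8 − 40) / (2591.8 + 250 − 2 × 40) = 250 × 2551.8 / 2761.8 ≈ 230.991 mm.
Far limit Df = s·(H − f)/(H − s) = 250 × (2591.8 − 40) / (2591.8 − 250) = 250 × 2551.8 / 2341.8 ≈ 272.418 mm.
Depth of field = Df − Dn = 272.418 − 230.991 ≈ 41.427 mm.

41.4 mm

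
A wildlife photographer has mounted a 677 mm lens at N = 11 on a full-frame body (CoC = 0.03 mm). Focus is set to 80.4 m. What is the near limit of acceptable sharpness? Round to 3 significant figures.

76.0 m

Hyperfocal distance H = f²/(N·c) + f = 677²/(11 × 0.03) + 677 = 458329/0.33 + 677 ≈ 1389552.8 mm ≈ 1390 m.
Near limit Dn = s·(H − f)/(H + s − 2f) = 80400 × (1389552.8 − 677) / (1389552.8 + 80400 − 2 × 677) = 80400 × 1388875.8 / 1468598.8 ≈ 76035 mm ≈ 76.0 m.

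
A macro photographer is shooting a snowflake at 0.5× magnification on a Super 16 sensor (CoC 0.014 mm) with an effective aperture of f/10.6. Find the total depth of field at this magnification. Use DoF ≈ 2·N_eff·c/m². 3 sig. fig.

At magnification m, DoF ≈ 2·N_eff·c/m² = 2 × 10.6 × 0.014 / 0.5² = 0.2968 / 0.25 ≈ 1.19 mm.

1.19 mm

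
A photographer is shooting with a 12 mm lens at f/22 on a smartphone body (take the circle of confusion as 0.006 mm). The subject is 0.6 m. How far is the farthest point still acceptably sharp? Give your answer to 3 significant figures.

Hyperfocal distance H = f²/(N·c) + f = 12²/(22 × 0.006) + 12 = 144/0.132 + 12 ≈ 1102.9 mm ≈ 1.103 m.
Far limit Df = s·(H − f)/(H − s) = 600 × (1102.9 − 12) / (1102.9 − 600) = 600 × 1090.9 / 502.9 ≈ 1301.5 mm ≈ 1.30 m.

1.30 m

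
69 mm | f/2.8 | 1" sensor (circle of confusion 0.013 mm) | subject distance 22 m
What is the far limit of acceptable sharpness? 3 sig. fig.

Hyperfocal distance H = f²/(N·c) + f = 69²/(2.8 × 0.013) + 69 = 4761/0.0364 + 69 ≈ 130865.7 mm ≈ 130.9 m.
Far limit Df = s·(H − f)/(H − s) = 22000 × (130865.7 − 69) / (130865.7 − 22000) = 22000 × 130796.7 / 108865.7 ≈ 26432 mm ≈ 26.4 m.

26.4 m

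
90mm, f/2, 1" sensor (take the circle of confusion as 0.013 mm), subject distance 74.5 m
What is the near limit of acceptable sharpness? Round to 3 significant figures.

Hyperfocal distance H = f²/(N·c) + f = 90²/(2 × 0.013) + 90 = 8100/0.026 + 90 ≈ 311628.5 mm ≈ 311.6 m.
Near limit Dn = s·(H − f)/(H + s − 2f) = 74500 × (311628.5 − 90) / (311628.5 + 74500 − 2 × 90) = 74500 × 311538.5 / 385948.5 ≈ 60137 mm ≈ 60.1 m.

60.1 m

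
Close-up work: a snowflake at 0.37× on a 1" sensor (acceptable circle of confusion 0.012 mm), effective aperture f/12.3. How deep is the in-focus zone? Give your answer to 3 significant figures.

2.16 mm

At magnification m, DoF ≈ 2·N_eff·c/m² = 2 × 12.3 × 0.012 / 0.37² = 0.2952 / 0.1369 ≈ 2.16 mm.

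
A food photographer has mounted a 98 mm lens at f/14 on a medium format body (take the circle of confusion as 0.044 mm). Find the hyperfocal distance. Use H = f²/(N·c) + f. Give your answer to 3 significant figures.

Hyperfocal distance H = f²/(N·c) + f = 98²/(14 × 0.044) + 98 = 9604/0.616 + 98 ≈ 15688.9 mm ≈ 15.7 m.

15.7 m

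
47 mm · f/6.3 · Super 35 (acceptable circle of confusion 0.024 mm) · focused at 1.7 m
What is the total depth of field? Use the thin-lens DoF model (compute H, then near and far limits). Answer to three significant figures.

Hyperfocal distance H = f²/(N·c) + f = 47²/(6.3 × 0.024) + 47 = 2209/0.1512 + 47 ≈ 14656.8 mm ≈ 14.66 m.
Near limit Dn = s·(H − f)/(H + s − 2f) = 1700 × (14656.8 − 47) / (14656.8 + 1700 − 2 × 47) = 1700 × 14609.8 / 16262.8 ≈ 1527.21 mm.
Far limit Df = s·(H − f)/(H − s) = 1700 × (14656.8 − 47) / (14656.8 − 1700) = 1700 × 14609.8 / 12956.8 ≈ 1916.88 mm.
Depth of field = Df − Dn = 1916.88 − 1527.21 ≈ 389.67 mm.

390 mm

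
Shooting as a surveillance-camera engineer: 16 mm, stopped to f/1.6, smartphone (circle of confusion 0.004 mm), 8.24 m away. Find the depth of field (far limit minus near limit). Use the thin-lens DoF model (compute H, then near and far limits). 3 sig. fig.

3.54 m

Hyperfocal distance H = f²/(N·c) + f = 16²/(1.6 × 0.004) + 16 = 256/0.0064 + 16 ≈ 40016.0 mm ≈ 40.02 m.
Near limit Dn = s·(H − f)/(H + s − 2f) = 8240 × (40016.0 − 16) / (40016.0 + 8240 − 2 × 16) = 8240 × 40000.0 / 48224.0 ≈ 6834.8 mm.
Far limit Df = s·(H − f)/(H − s) = 8240 × (40016.0 − 16) / (40016.0 − 8240) = 8240 × 40000.0 / 31776.0 ≈ 10372.6 mm.
Depth of field = Df − Dn = 10372.6 − 6834.8 ≈ 3537.8 mm ≈ 3.54 m.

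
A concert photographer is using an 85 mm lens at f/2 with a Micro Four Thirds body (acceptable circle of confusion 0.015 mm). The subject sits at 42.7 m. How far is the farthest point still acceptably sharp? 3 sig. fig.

Hyperfocal distance H = f²/(N·c) + f = 85²/(2 × 0.015) + 85 = 7225/0.03 + 85 ≈ 240918.3 mm ≈ 240.9 m.
Far limit Df = s·(H − f)/(H − s) = 42700 × (240918.3 − 85) / (240918.3 − 42700) = 42700 × 240833.3 / 198218.3 ≈ 51880 mm ≈ 51.9 m.

51.9 m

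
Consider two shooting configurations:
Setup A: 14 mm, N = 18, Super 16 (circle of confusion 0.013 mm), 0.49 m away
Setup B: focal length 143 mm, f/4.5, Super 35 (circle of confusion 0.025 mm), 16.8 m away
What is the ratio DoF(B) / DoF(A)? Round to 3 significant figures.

3.77

Setup A: H = 14²/(18×0.013) + 14 ≈ 851.6 mm; DoF = Df − Dn = 1135.01 − 312.44 ≈ 822.57 mm.
Setup B: H = 143²/(4.5×0.025) + 143 ≈ 181911.9 mm; DoF = Df − Dn = 18494.8 − 15389.7 ≈ 3105.1 mm.
Ratio = 3105.1 / 822.57 ≈ 3.77.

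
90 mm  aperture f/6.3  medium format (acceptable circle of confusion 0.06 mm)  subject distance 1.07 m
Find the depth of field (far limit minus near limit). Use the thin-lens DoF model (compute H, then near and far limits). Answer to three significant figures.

98.1 mm

Hyperfocal distance H = f²/(N·c) + f = 90²/(6.3 × 0.06) + 90 = 8100/0.378 + 90 ≈ 21518.6 mm ≈ 21.52 m.
Near limit Dn = s·(H − f)/(H + s − 2f) = 1070 × (21518.6 − 90) / (21518.6 + 1070 − 2 × 90) = 1070 × 21428.6 / 22408.6 ≈ 1023.205 mm.
Far limit Df = s·(H − f)/(H − s) = 1070 × (21518.6 − 90) / (21518.6 − 1070) = 1070 × 21428.6 / 20448.6 ≈ 1121.280 mm.
Depth of field = Df − Dn = 1121.280 − 1023.205 ≈ 98.075 mm.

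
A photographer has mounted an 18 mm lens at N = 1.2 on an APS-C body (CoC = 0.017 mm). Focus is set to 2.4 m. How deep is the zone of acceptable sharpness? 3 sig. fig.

Hyperfocal distance H = f²/(N·c) + f = 18²/(1.2 × 0.017) + 18 = 324/0.0204 + 18 ≈ 15900.4 mm ≈ 15.90 m.
Near limit Dn = s·(H − f)/(H + s − 2f) = 2400 × (15900.4 − 18) / (15900.4 + 2400 − 2 × 18) = 2400 × 15882.4 / 18264.4 ≈ 2087.00 mm.
Far limit Df = s·(H − f)/(H − s) = 2400 × (15900.4 − 18) / (15900.4 − 2400) = 2400 × 15882.4 / 13500.4 ≈ 2823.46 mm.
Depth of field = Df − Dn = 2823.46 − 2087.00 ≈ 736.46 mm ≈ 0.736 m.

0.736 m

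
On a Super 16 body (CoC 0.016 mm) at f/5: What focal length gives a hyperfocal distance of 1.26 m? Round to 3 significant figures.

10.0 mm

From H = f²/(N·c) + f, with f ≪ H: f ≈ √(H·N·c) = √(1260 × 5 × 0.016) = √100.80 ≈ 10.04 mm.
The +f correction barely moves this — solving exactly, f² + N·c·f − N·c·H = 0 ⇒ f = (−N·c + √((N·c)² + 4·N·c·H))/2 = (−0.08 + √403.21)/2 ≈ 10.000 mm, so f ≈ 10.0 mm.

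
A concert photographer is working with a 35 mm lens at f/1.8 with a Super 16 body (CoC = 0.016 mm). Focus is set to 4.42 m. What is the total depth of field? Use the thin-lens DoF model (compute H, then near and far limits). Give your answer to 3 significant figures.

0.921 m

Hyperfocal distance H = f²/(N·c) + f = 35²/(1.8 × 0.016) + 35 = 1225/0.0288 + 35 ≈ 42569.7 mm ≈ 42.57 m.
Near limit Dn = s·(H − f)/(H + s − 2f) = 4420 × (42569.7 − 35) / (42569.7 + 4420 − 2 × 35) = 4420 × 42534.7 / 46919.7 ≈ 4006.92 mm.
Far limit Df = s·(H − f)/(H − s) = 4420 × (42569.7 − 35) / (42569.7 − 4420) = 4420 × 42534.7 / 38149.7 ≈ 4928.04 mm.
Depth of field = Df − Dn = 4928.04 − 4006.92 ≈ 921.12 mm ≈ 0.921 m.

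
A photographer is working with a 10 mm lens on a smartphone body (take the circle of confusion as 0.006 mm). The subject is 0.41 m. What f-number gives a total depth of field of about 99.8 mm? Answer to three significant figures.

f/5

Write h = H − f = f²/(N·c). The thin-lens limits are Dn = s·h/(h + (s−f)) and Df = s·h/(h − (s−f)), so DoF = Df − Dn = 2·s·(s−f)·h / (h² − (s−f)²).
That is a quadratic in h: DoF·h² − 2·s·(s−f)·h − DoF·(s−f)² = 0 ⇒ h = (s−f)·(s + √(s² + DoF²)) / DoF = 400 × (410 + √(410² + 99.8²)) / 99.8 = 400 × (410 + 421.972) / 99.8 ≈ 3334.6 mm.
Then N = f²/(c·h) = 10² / (0.006 × 3334.6) = 100 / 20.007 ≈ 5.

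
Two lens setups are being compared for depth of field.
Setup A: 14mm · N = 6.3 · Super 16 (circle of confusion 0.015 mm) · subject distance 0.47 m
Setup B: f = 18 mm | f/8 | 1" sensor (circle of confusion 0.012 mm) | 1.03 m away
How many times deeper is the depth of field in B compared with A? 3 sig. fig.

Setup A: H = 14²/(6.3×0.015) + 14 ≈ 2088.1 mm; DoF = Df − Dn = 602.45 − 385.29 ≈ 217.16 mm.
Setup B: H = 18²/(8×0.012) + 18 ≈ 3393.0 mm; DoF = Df − Dn = 1471.12 − 792.40 ≈ 678.72 mm.
Ratio = 678.72 / 217.16 ≈ 3.13.

3.13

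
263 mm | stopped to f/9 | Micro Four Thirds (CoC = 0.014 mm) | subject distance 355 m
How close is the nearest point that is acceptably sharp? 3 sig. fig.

Hyperfocal distance H = f²/(N·c) + f = 263²/(9 × 0.014) + 263 = 69169/0.126 + 263 ≈ 549223.3 mm ≈ 549.2 m.
Near limit Dn = s·(H − f)/(H + s − 2f) = 355000 × (549223.3 − 263) / (549223.3 + 355000 − 2 × 263) = 355000 × 548960.3 / 903697.3 ≈ 215648 mm ≈ 216 m.

216 m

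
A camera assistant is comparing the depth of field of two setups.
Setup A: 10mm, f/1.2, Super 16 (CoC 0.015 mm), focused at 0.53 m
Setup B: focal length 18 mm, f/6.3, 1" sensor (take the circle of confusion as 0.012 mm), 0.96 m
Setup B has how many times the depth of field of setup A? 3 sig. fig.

Setup A: H = 10²/(1.2×0.015) + 10 ≈ 5565.6 mm; DoF = Df − Dn = 584.73 − 484.64 ≈ 100.09 mm.
Setup B: H = 18²/(6.3×0.012) + 18 ≈ 4303.7 mm; DoF = Df − Dn = 1230.45 − 787.01 ≈ 443.44 mm.
Ratio = 443.44 / 100.09 ≈ 4.43.

4.43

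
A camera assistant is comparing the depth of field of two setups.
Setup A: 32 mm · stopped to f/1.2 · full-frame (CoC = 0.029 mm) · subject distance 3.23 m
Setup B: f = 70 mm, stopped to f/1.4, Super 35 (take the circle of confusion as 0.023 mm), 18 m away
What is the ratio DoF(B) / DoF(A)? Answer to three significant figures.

6.05

Setup A: H = 32²/(1.2×0.029) + 32 ≈ 29457.3 mm; DoF = Df − Dn = 3623.85 − 2913.37 ≈ 710.48 mm.
Setup B: H = 70²/(1.4×0.023) + 70 ≈ 152243.9 mm; DoF = Df − Dn = 20404.1 − 16102.7 ≈ 4301.4 mm.
Ratio = 4301.4 / 710.48 ≈ 6.05.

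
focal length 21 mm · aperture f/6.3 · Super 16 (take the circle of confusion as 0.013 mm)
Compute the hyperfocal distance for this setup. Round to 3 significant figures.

Hyperfocal distance H = f²/(N·c) + f = 21²/(6.3 × 0.013) + 21 = 441/0.0819 + 21 ≈ 5405.6 mm ≈ 5.41 m.

5.41 m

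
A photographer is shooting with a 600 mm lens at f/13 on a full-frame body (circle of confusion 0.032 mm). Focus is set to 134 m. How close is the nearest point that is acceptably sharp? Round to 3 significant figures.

116 m

Hyperfocal distance H = f²/(N·c) + f = 600²/(13 × 0.032) + 600 = 360000/0.416 + 600 ≈ 865984.6 mm ≈ 866.0 m.
Near limit Dn = s·(H − f)/(H + s − 2f) = 134000 × (865984.6 − 600) / (865984.6 + 134000 − 2 × 600) = 134000 × 865384.6 / 998784.6 ≈ 116103 mm ≈ 116 m.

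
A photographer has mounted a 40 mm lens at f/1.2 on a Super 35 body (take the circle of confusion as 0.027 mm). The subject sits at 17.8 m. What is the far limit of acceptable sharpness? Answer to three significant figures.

27.8 m

Hyperfocal distance H = f²/(N·c) + f = 40²/(1.2 × 0.027) + 40 = 1600/0.0324 + 40 ≈ 49422.7 mm ≈ 49.42 m.
Far limit Df = s·(H − f)/(H − s) = 17800 × (49422.7 − 40) / (49422.7 − 17800) = 17800 × 49382.7 / 31622.7 ≈ 27797 mm ≈ 27.8 m.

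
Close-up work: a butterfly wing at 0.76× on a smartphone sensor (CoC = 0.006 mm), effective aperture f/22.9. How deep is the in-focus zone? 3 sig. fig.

At magnification m, DoF ≈ 2·N_eff·c/m² = 2 × 22.9 × 0.006 / 0.76² = 0.2748 / 0.5776 ≈ 0.476 mm.

0.476 mm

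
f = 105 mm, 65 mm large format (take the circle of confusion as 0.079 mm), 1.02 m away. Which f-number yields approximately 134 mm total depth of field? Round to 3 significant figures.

Write h = H − f = f²/(N·c). The thin-lens limits are Dn = s·h/(h + (s−f)) and Df = s·h/(h − (s−f)), so DoF = Df − Dn = 2·s·(s−f)·h / (h² − (s−f)²).
That is a quadratic in h: DoF·h² − 2·s·(s−f)·h − DoF·(s−f)² = 0 ⇒ h = (s−f)·(s + √(s² + DoF²)) / DoF = 915 × (1020 + √(1020² + 134²)) / 134 = 915 × (1020 + 1028.76) / 134 ≈ 13990 mm.
Then N = f²/(c·h) = 105² / (0.079 × 13990) = 11025 / 1105.2 ≈ 9.98.

f/9.98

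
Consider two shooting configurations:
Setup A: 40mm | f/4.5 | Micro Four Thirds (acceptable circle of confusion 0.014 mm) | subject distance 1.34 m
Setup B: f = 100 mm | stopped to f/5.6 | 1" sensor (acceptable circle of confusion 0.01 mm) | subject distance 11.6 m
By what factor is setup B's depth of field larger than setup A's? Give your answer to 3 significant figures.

Setup A: H = 40²/(4.5×0.014) + 40 ≈ 25436.8 mm; DoF = Df − Dn = 1412.29 − 1274.75 ≈ 137.54 mm.
Setup B: H = 100²/(5.6×0.01) + 100 ≈ 178671.4 mm; DoF = Df − Dn = 12398.5 − 10898.2 ≈ 1500.3 mm.
Ratio = 1500.3 / 137.54 ≈ 10.9.

10.9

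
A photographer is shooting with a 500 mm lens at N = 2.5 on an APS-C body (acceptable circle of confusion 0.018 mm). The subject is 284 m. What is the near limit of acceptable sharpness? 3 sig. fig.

Hyperfocal distance H = f²/(N·c) + f = 500²/(2.5 × 0.018) + 500 = 250000/0.045 + 500 ≈ 5556055.6 mm ≈ 5556 m.
Near limit Dn = s·(H − f)/(H + s − 2f) = 284000 × (5556055.6 − 500) / (5556055.6 + 284000 − 2 × 500) = 284000 × 5555555.6 / 5839055.6 ≈ 270211 mm ≈ 270 m.

270 m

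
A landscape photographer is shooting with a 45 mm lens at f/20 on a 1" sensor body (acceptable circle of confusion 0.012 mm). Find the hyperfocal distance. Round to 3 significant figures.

8.48 m

Hyperfocal distance H = f²/(N·c) + f = 45²/(20 × 0.012) + 45 = 2025/0.24 + 45 ≈ 8482.5 mm ≈ 8.48 m.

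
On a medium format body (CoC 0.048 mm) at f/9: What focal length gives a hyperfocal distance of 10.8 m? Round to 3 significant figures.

From H = f²/(N·c) + f, with f ≪ H: f ≈ √(H·N·c) = √(10800 × 9 × 0.048) = √4665.6 ≈ 68.31 mm.
Exact: f² + N·c·f − N·c·H = 0 ⇒ f = (−N·c + √((N·c)² + 4·N·c·H))/2 = (−0.432 + √18663)/2 ≈ 68.090 mm ≈ 68.1 mm.

68.1 mm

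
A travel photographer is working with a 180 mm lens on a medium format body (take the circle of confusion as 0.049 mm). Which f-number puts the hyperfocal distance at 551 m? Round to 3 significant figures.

Rearrange H = f²/(N·c) + f for N: N = f² / ((H − f)·c).
N = 180² / ((551000 − 180) × 0.049) = 32400 / 26990 ≈ 1.20.

f/1.20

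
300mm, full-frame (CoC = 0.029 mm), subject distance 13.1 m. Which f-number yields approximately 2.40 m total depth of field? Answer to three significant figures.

f/22

Write h = H − f = f²/(N·c). The thin-lens limits are Dn = s·h/(h + (s−f)) and Df = s·h/(h − (s−f)), so DoF = Df − Dn = 2·s·(s−f)·h / (h² − (s−f)²).
That is a quadratic in h: DoF·h² − 2·s·(s−f)·h − DoF·(s−f)² = 0 ⇒ h = (s−f)·(s + √(s² + DoF²)) / DoF = 12800 × (13100 + √(13100² + 2400²)) / 2400 = 12800 × (13100 + 13318.0) / 2400 ≈ 140896 mm.
Then N = f²/(c·h) = 300² / (0.029 × 140896) = 90000 / 4086.0 ≈ 22.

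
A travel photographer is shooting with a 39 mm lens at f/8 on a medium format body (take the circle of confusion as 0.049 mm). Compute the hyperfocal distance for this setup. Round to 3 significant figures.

3.92 m

Hyperfocal distance H = f²/(N·c) + f = 39²/(8 × 0.049) + 39 = 1521/0.392 + 39 ≈ 3919.1 mm ≈ 3.92 m.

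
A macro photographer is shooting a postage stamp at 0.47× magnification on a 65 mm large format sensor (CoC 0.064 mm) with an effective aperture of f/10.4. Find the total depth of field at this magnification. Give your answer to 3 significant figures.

6.03 mm

At magnification m, DoF ≈ 2·N_eff·c/m² = 2 × 10.4 × 0.064 / 0.47² = 1.331 / 0.2209 ≈ 6.03 mm.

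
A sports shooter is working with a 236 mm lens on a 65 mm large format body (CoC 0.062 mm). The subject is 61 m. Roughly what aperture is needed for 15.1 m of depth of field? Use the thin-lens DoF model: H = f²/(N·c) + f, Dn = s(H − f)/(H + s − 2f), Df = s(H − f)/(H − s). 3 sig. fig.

f/1.80

Write h = H − f = f²/(N·c). The thin-lens limits are Dn = s·h/(h + (s−f)) and Df = s·h/(h − (s−f)), so DoF = Df − Dn = 2·s·(s−f)·h / (h² − (s−f)²).
That is a quadratic in h: DoF·h² − 2·s·(s−f)·h − DoF·(s−f)² = 0 ⇒ h = (s−f)·(s + √(s² + DoF²)) / DoF = 60764 × (61000 + √(61000² + 15100²)) / 15100 = 60764 × (61000 + 62841.1) / 15100 ≈ 498350 mm.
Then N = f²/(c·h) = 236² / (0.062 × 498350) = 55696 / 30898 ≈ 1.80.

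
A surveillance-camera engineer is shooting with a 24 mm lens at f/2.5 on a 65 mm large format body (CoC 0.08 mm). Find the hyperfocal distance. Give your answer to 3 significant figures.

Hyperfocal distance H = f²/(N·c) + f = 24²/(2.5 × 0.08) + 24 = 576/0.2 + 24 ≈ 2904.0 mm ≈ 2.90 m.

2.90 m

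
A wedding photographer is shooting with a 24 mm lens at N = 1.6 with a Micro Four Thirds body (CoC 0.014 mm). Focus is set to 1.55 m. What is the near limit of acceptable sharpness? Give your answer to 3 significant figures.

1.46 m

Hyperfocal distance H = f²/(N·c) + f = 24²/(1.6 × 0.014) + 24 = 576/0.0224 + 24 ≈ 25738.3 mm ≈ 25.74 m.
Near limit Dn = s·(H − f)/(H + s − 2f) = 1550 × (25738.3 − 24) / (25738.3 + 1550 − 2 × 24) = 1550 × 25714.3 / 27240.3 ≈ 1463.2 mm ≈ 1.46 m.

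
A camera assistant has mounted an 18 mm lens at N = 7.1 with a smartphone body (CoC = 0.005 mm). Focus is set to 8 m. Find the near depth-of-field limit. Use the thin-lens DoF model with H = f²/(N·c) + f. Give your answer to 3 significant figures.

Hyperfocal distance H = f²/(N·c) + f = 18²/(7.1 × 0.005) + 18 = 324/0.0355 + 18 ≈ 9144.8 mm ≈ 9.145 m.
Near limit Dn = s·(H − f)/(H + s − 2f) = 8000 × (9144.8 − 18) / (9144.8 + 8000 − 2 × 18) = 8000 × 9126.8 / 17108.8 ≈ 4267.6 mm ≈ 4.27 m.

4.27 m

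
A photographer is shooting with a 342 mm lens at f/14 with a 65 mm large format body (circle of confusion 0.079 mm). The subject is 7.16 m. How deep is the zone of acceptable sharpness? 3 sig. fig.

Hyperfocal distance H = f²/(N·c) + f = 342²/(14 × 0.079) + 342 = 116964/1.106 + 342 ≈ 106096.1 mm ≈ 106.1 m.
Near limit Dn = s·(H − f)/(H + s − 2f) = 7160 × (106096.1 − 342) / (106096.1 + 7160 − 2 × 342) = 7160 × 105754.1 / 112572.1 ≈ 6726.35 mm.
Far limit Df = s·(H − f)/(H − s) = 7160 × (106096.1 − 342) / (106096.1 − 7160) = 7160 × 105754.1 / 98936.1 ≈ 7653.42 mm.
Depth of field = Df − Dn = 7653.42 − 6726.35 ≈ 927.07 mm ≈ 0.927 m.

0.927 m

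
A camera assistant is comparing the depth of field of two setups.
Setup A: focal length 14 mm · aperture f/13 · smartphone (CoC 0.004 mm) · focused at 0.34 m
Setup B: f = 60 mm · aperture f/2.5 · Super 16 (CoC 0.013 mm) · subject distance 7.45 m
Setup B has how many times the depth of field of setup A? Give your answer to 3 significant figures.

16.9

Setup A: H = 14²/(13×0.004) + 14 ≈ 3783.2 mm; DoF = Df − Dn = 372.191 − 312.934 ≈ 59.257 mm.
Setup B: H = 60²/(2.5×0.013) + 60 ≈ 110829.2 mm; DoF = Df − Dn = 7982.56 − 6984.06 ≈ 998.50 mm.
Ratio = 998.50 / 59.257 ≈ 16.9.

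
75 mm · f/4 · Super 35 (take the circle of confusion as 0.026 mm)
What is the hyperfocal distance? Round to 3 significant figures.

Hyperfocal distance H = f²/(N·c) + f = 75²/(4 × 0.026) + 75 = 5625/0.104 + 75 ≈ 54161.5 mm ≈ 54.2 m.

54.2 m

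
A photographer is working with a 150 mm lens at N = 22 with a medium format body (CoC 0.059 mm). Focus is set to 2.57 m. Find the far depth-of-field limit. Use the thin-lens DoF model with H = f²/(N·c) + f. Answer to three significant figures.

2.99 m

Hyperfocal distance H = f²/(N·c) + f = 150²/(22 × 0.059) + 150 = 22500/1.298 + 150 ≈ 17484.4 mm ≈ 17.48 m.
Far limit Df = s·(H − f)/(H − s) = 2570 × (17484.4 − 150) / (17484.4 − 2570) = 2570 × 17334.4 / 14914.4 ≈ 2987.0 mm ≈ 2.99 m.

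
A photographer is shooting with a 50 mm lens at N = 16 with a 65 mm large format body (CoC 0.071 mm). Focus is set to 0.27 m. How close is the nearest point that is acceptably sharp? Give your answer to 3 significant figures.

245 mm

Hyperfocal distance H = f²/(N·c) + f = 50²/(16 × 0.071) + 50 = 2500/1.136 + 50 ≈ 2250.7 mm ≈ 2.251 m.
Near limit Dn = s·(H − f)/(H + s − 2f) = 270 × (2250.7 − 50) / (2250.7 + 270 − 2 × 50) = 270 × 2200.7 / 2420.7 ≈ 245.46 mm.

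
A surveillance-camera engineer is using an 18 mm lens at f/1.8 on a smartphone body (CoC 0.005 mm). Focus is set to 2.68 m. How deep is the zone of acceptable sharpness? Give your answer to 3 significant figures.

399 mm

Hyperfocal distance H = f²/(N·c) + f = 18²/(1.8 × 0.005) + 18 = 324/0.009 + 18 ≈ 36018.0 mm ≈ 36.02 m.
Near limit Dn = s·(H − f)/(H + s − 2f) = 2680 × (36018.0 − 18) / (36018.0 + 2680 − 2 × 18) = 2680 × 36000.0 / 38662.0 ≈ 2495.47 mm.
Far limit Df = s·(H − f)/(H − s) = 2680 × (36018.0 − 18) / (36018.0 − 2680) = 2680 × 36000.0 / 33338.0 ≈ 2893.99 mm.
Depth of field = Df − Dn = 2893.99 − 2495.47 ≈ 398.52 mm.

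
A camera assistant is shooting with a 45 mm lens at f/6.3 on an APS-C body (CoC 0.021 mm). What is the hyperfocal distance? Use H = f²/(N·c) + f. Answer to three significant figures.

Hyperfocal distance H = f²/(N·c) + f = 45²/(6.3 × 0.021) + 45 = 2025/0.1323 + 45 ≈ 15351.1 mm ≈ 15.4 m.

15.4 m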